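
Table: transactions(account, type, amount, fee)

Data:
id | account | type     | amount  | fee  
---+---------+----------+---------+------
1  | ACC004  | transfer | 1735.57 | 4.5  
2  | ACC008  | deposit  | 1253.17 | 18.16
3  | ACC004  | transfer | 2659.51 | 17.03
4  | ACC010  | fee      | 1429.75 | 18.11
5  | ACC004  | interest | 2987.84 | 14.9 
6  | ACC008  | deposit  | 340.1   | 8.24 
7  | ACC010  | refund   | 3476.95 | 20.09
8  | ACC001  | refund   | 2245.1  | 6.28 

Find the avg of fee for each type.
SELECT type, AVG(fee) as result
FROM transactions
GROUP BY type

Result:
  deposit: 13.20
  fee: 18.11
  interest: 14.90
  refund: 13.19
  transfer: 10.77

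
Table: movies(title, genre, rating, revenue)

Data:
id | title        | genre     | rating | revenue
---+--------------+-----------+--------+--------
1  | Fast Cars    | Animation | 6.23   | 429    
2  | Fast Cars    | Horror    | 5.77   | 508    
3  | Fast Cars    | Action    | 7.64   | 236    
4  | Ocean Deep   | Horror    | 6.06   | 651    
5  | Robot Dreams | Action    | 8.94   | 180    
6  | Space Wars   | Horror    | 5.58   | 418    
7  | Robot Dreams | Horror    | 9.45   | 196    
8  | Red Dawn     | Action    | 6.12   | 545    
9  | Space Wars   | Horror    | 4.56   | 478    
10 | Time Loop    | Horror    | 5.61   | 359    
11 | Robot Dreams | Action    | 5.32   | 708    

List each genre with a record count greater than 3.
SELECT genre, COUNT(*) as cnt
FROM movies
GROUP BY genre
HAVING COUNT(*) > 3

Result:
  Action: 4
  Horror: 6

Note: HAVING filters groups after aggregation, WHERE filters rows before.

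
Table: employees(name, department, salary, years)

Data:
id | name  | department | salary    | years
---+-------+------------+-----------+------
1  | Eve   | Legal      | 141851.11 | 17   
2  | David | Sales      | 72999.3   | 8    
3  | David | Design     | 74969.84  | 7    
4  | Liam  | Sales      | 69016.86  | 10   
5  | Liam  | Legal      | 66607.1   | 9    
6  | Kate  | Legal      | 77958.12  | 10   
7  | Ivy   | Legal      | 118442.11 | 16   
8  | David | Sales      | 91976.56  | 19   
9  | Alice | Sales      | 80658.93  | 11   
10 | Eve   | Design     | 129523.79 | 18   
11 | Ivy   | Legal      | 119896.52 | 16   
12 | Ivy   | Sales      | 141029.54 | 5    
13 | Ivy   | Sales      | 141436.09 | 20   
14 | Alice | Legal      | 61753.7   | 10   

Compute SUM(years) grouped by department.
SELECT department, SUM(years) as result
FROM employees
GROUP BY department

Result:
  Design: 25
  Legal: 78
  Sales: 73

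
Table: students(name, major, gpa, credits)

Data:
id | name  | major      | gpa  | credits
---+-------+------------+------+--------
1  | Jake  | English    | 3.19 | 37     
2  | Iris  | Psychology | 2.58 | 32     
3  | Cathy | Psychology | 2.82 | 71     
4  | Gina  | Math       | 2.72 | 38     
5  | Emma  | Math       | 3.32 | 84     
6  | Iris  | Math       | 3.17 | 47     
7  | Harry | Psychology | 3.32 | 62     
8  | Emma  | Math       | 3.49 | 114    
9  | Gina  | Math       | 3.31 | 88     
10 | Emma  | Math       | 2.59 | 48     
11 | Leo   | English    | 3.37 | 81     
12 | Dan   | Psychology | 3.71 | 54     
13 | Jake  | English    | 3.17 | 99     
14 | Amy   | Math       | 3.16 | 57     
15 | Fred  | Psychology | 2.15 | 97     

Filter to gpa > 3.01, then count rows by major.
SELECT major, COUNT(*)
FROM students
WHERE gpa > 3.01
GROUP BY major

Note: WHERE filters rows before grouping.

Result:
  English: 3
  Math: 5
  Psychology: 2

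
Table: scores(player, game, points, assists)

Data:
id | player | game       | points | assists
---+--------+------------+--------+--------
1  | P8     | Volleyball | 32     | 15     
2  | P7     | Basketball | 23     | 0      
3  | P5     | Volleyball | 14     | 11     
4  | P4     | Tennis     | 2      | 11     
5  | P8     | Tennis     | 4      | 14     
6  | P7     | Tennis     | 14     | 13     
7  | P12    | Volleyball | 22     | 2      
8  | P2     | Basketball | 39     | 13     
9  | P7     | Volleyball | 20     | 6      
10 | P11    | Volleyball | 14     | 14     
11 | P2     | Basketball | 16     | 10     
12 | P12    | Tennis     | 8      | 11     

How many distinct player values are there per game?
SELECT game, COUNT(DISTINCT player)
FROM scores
GROUP BY game

Result:
  Basketball: 2 distinct
  Tennis: 4 distinct
  Volleyball: 5 distinct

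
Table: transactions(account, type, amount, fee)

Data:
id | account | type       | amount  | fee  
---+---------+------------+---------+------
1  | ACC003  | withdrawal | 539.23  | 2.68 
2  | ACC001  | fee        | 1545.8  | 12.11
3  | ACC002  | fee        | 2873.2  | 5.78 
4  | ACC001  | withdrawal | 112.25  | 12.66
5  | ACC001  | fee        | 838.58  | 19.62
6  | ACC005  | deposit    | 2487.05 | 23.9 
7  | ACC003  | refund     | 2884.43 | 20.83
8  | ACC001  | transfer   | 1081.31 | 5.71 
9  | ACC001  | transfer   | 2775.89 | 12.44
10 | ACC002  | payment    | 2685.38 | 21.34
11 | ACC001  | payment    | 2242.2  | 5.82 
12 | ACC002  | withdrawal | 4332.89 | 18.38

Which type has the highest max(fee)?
SELECT type, MAX(fee) as val
FROM transactions
GROUP BY type
ORDER BY val DESC
LIMIT 1

Result: deposit with max(fee) = 23.90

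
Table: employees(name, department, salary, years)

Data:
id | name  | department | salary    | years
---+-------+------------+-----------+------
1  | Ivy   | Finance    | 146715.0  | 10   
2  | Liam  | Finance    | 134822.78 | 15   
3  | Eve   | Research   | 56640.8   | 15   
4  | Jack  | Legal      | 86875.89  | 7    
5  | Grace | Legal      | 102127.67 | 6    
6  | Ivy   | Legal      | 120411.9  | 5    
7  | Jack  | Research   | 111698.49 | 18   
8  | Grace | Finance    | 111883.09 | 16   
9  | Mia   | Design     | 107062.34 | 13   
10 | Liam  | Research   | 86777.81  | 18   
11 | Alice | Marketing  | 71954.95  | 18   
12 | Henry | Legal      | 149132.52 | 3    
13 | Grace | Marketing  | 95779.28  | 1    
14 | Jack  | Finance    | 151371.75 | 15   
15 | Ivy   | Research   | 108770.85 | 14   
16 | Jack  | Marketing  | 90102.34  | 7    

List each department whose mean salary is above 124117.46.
SELECT department, AVG(salary)
FROM employees
GROUP BY department
HAVING AVG(salary) > 124117.46

Result:
  Finance: avg=136198.16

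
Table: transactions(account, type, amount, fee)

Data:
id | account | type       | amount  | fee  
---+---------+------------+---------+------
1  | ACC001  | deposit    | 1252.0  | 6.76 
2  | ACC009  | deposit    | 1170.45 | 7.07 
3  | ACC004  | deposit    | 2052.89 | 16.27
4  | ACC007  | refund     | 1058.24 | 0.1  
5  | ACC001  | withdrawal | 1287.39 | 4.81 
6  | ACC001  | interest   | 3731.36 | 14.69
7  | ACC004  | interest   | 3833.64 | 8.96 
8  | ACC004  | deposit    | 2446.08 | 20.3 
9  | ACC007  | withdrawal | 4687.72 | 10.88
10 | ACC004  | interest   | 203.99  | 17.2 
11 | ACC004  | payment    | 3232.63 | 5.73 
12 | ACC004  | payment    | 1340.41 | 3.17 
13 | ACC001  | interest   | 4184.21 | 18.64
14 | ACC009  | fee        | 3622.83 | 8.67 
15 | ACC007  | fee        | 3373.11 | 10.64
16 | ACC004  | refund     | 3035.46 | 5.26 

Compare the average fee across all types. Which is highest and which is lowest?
SELECT type, AVG(fee)
FROM transactions
GROUP BY type
ORDER BY AVG(fee)

All groups:
  refund: 2.68
  payment: 4.45
  withdrawal: 7.85
  fee: 9.66
  deposit: 12.60
  interest: 14.87

Highest: interest (14.87)
Lowest: refund (2.68)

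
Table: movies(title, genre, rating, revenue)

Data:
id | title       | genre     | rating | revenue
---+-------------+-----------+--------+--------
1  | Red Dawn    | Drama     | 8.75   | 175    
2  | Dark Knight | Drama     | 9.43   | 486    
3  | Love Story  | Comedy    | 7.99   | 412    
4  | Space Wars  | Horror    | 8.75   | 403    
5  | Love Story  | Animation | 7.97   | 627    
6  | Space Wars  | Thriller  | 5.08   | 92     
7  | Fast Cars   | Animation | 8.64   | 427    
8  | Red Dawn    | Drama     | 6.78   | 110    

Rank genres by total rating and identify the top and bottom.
SELECT genre, SUM(rating)
FROM movies
GROUP BY genre
ORDER BY SUM(rating)

All groups:
  Thriller: 5.08
  Comedy: 7.99
  Horror: 8.75
  Animation: 16.61
  Drama: 24.96

Highest: Drama (24.96)
Lowest: Thriller (5.08)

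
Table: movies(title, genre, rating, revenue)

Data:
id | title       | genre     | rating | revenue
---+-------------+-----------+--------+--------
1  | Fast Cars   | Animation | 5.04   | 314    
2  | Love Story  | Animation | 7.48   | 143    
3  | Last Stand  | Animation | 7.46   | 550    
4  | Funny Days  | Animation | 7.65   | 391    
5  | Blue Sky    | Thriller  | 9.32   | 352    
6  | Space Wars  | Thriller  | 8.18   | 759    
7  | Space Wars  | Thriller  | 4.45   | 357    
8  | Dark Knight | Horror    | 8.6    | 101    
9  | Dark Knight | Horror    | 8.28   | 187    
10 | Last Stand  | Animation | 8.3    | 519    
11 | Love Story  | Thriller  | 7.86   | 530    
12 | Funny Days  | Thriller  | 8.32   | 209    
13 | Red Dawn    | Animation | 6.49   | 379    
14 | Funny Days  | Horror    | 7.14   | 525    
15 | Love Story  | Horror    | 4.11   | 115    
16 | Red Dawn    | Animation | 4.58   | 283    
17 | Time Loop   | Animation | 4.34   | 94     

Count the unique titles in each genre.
SELECT genre, COUNT(DISTINCT title)
FROM movies
GROUP BY genre

Result:
  Animation: 6 distinct
  Horror: 3 distinct
  Thriller: 4 distinct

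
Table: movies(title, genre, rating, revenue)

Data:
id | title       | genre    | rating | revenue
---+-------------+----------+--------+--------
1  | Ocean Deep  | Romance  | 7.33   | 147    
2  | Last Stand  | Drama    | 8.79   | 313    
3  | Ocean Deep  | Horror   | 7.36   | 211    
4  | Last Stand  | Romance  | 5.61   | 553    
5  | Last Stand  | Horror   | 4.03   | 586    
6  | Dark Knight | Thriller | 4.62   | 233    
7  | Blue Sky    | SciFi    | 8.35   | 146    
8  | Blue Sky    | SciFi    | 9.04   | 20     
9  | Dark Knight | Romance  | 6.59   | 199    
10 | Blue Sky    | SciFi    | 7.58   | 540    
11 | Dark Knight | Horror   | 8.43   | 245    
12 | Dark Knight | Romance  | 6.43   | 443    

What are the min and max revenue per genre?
SELECT genre, MIN(revenue), MAX(revenue)
FROM movies
GROUP BY genre

Result:
  Drama: min=313, max=313
  Horror: min=211, max=586
  Romance: min=147, max=553
  SciFi: min=20, max=540
  Thriller: min=233, max=233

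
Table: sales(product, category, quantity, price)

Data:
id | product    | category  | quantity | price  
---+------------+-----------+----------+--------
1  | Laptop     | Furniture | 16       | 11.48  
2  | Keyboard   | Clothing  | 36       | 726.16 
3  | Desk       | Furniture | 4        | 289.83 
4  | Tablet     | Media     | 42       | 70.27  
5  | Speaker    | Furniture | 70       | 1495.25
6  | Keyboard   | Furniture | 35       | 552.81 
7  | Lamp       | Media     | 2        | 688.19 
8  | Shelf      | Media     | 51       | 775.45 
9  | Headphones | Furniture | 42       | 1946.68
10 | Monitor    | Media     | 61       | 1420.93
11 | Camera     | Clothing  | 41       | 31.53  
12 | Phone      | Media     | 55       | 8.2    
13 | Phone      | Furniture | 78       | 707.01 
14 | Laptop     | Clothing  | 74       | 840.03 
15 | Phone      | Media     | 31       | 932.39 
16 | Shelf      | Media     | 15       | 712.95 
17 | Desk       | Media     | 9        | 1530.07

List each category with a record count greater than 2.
SELECT category, COUNT(*) as cnt
FROM sales
GROUP BY category
HAVING COUNT(*) > 2

Result:
  Clothing: 3
  Furniture: 6
  Media: 8

Note: HAVING filters groups after aggregation, WHERE filters rows before.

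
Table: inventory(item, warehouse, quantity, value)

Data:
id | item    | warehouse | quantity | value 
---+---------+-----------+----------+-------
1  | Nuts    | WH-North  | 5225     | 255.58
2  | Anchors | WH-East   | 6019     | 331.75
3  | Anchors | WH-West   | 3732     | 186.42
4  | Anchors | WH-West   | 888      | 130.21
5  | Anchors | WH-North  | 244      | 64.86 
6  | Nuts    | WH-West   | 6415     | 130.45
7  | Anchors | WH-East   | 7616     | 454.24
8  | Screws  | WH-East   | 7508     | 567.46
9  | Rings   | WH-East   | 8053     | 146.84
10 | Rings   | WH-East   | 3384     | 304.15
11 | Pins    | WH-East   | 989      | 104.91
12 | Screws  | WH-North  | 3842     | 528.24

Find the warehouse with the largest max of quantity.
SELECT warehouse, MAX(quantity) as val
FROM inventory
GROUP BY warehouse
ORDER BY val DESC
LIMIT 1

Result: WH-East with max(quantity) = 8053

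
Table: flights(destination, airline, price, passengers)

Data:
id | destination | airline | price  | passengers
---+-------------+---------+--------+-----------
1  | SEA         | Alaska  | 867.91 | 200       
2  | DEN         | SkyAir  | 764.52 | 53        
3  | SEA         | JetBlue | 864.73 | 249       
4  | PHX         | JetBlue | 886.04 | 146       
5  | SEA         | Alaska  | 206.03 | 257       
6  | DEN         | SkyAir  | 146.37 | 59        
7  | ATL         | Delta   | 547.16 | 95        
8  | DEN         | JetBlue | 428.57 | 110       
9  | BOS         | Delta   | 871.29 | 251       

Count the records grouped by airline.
SELECT airline, COUNT(*) as count
FROM flights
GROUP BY airline

Result:
  Alaska: 2
  Delta: 2
  JetBlue: 3
  SkyAir: 2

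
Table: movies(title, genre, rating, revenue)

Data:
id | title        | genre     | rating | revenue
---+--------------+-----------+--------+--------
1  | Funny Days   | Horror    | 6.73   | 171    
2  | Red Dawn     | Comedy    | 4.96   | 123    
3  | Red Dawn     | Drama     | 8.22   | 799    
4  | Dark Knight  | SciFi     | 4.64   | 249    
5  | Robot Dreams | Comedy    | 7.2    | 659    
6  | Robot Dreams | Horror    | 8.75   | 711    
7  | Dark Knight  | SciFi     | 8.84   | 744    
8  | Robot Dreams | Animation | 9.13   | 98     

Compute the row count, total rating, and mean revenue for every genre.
SELECT genre,
       COUNT(*) as cnt,
       SUM(rating) as total_rating,
       AVG(revenue) as avg_revenue
FROM movies
GROUP BY genre

Result:
  Animation: 1 records, 9.13 total rating, 98.00 avg revenue
  Comedy: 2 records, 12.16 total rating, 391.00 avg revenue
  Drama: 1 records, 8.22 total rating, 799.00 avg revenue
  Horror: 2 records, 15.48 total rating, 441.00 avg revenue
  SciFi: 2 records, 13.48 total rating, 496.50 avg revenue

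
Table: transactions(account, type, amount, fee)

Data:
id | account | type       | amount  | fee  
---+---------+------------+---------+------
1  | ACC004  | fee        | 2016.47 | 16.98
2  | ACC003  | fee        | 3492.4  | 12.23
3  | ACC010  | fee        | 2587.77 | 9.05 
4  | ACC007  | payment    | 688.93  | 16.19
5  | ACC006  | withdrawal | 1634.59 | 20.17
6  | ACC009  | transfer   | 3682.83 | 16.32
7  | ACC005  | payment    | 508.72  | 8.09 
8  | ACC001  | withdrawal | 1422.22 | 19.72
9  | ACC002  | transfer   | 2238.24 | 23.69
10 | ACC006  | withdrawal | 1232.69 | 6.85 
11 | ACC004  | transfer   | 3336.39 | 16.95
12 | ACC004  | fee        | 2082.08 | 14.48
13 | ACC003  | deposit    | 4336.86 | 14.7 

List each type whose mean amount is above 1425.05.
SELECT type, AVG(amount)
FROM transactions
GROUP BY type
HAVING AVG(amount) > 1425.05

Result:
  deposit: avg=4336.86
  fee: avg=2544.68
  transfer: avg=3085.82
  withdrawal: avg=1429.83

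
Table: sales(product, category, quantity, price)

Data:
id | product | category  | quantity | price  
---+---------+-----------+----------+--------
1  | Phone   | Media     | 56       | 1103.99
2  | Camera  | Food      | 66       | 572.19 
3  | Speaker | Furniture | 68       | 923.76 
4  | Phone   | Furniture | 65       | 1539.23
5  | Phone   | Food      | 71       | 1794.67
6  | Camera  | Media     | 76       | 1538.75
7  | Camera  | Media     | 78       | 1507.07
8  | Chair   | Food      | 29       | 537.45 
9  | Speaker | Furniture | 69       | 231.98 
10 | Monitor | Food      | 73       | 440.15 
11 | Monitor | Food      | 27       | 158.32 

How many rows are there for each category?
SELECT category, COUNT(*) as count
FROM sales
GROUP BY category

Result:
  Food: 5
  Furniture: 3
  Media: 3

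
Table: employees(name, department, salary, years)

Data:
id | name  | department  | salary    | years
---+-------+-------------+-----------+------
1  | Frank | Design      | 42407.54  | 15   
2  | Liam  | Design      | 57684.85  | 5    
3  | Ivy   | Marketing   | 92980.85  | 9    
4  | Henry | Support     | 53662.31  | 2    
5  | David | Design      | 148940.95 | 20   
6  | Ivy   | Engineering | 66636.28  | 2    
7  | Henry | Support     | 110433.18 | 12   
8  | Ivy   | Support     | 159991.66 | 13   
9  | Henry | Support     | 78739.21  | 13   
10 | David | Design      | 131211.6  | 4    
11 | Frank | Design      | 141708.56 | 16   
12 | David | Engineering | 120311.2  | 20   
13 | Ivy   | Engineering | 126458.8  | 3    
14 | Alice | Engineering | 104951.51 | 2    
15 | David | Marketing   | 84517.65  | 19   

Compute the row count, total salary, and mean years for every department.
SELECT department,
       COUNT(*) as cnt,
       SUM(salary) as total_salary,
       AVG(years) as avg_years
FROM employees
GROUP BY department

Result:
  Design: 5 records, 521953.50 total salary, 12.00 avg years
  Engineering: 4 records, 418357.79 total salary, 6.75 avg years
  Marketing: 2 records, 177498.50 total salary, 14.00 avg years
  Support: 4 records, 402826.36 total salary, 10.00 avg years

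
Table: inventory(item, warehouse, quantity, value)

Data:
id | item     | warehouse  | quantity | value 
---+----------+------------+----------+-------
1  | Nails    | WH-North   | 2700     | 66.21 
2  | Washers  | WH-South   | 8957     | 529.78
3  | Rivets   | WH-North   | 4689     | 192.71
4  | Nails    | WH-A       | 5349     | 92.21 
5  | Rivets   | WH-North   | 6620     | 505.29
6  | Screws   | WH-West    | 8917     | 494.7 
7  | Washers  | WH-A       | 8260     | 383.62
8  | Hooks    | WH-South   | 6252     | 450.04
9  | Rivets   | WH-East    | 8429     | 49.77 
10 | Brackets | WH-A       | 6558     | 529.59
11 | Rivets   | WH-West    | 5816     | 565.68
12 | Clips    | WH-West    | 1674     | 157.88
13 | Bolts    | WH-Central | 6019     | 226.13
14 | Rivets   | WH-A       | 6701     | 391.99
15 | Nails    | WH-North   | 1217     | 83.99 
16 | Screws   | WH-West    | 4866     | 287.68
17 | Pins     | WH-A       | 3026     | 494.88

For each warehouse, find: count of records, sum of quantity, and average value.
SELECT warehouse,
       COUNT(*) as cnt,
       SUM(quantity) as total_quantity,
       AVG(value) as avg_value
FROM inventory
GROUP BY warehouse

Result:
  WH-A: 5 records, 29894 total quantity, 378.46 avg value
  WH-Central: 1 records, 6019 total quantity, 226.13 avg value
  WH-East: 1 records, 8429 total quantity, 49.77 avg value
  WH-North: 4 records, 15226 total quantity, 212.05 avg value
  WH-South: 2 records, 15209 total quantity, 489.91 avg value
  WH-West: 4 records, 21273 total quantity, 376.49 avg value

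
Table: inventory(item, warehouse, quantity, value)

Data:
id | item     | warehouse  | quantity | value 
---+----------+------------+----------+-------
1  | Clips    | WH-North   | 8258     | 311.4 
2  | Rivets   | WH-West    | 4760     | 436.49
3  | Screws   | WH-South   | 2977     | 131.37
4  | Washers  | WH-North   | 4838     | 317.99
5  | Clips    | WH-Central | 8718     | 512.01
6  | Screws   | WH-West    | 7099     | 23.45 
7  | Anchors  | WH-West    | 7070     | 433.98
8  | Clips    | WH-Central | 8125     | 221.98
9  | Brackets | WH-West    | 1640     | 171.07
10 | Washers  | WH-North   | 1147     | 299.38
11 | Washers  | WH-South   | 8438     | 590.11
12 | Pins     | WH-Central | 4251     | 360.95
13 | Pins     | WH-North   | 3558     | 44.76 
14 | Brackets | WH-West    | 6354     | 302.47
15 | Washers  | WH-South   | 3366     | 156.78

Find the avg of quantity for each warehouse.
SELECT warehouse, AVG(quantity) as result
FROM inventory
GROUP BY warehouse

Result:
  WH-Central: 7031.33
  WH-North: 4450.25
  WH-South: 4927.00
  WH-West: 5384.60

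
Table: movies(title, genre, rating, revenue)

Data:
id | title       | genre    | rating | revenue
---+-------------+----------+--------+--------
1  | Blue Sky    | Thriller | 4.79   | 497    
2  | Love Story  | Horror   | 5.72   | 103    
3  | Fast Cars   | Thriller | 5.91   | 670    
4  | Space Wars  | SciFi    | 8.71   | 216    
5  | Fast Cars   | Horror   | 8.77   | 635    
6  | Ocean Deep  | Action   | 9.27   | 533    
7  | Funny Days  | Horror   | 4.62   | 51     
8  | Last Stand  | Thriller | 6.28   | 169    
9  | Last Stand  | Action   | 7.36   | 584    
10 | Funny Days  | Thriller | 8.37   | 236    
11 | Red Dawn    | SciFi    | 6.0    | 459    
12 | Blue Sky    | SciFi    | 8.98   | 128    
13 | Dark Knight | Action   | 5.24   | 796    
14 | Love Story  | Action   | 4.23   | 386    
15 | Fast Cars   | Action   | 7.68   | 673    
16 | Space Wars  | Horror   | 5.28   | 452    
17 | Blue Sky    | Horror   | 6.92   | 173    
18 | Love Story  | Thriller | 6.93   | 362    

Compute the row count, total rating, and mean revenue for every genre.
SELECT genre,
       COUNT(*) as cnt,
       SUM(rating) as total_rating,
       AVG(revenue) as avg_revenue
FROM movies
GROUP BY genre

Result:
  Action: 5 records, 33.78 total rating, 594.40 avg revenue
  Horror: 5 records, 31.31 total rating, 282.80 avg revenue
  SciFi: 3 records, 23.69 total rating, 267.67 avg revenue
  Thriller: 5 records, 32.28 total rating, 386.80 avg revenue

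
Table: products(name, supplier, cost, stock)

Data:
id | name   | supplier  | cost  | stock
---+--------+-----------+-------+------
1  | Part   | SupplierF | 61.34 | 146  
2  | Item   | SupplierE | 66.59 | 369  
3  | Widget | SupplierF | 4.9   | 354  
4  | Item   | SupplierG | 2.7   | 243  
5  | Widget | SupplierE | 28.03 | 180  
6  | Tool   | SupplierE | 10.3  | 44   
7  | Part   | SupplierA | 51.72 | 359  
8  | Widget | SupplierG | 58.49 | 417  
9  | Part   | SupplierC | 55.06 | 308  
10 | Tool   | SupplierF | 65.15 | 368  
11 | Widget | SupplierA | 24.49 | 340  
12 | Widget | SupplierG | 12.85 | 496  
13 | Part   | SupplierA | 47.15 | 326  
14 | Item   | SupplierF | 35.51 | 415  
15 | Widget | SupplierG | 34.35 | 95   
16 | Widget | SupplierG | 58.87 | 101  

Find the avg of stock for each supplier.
SELECT supplier, AVG(stock) as result
FROM products
GROUP BY supplier

Result:
  SupplierA: 341.67
  SupplierC: 308.00
  SupplierE: 197.67
  SupplierF: 320.75
  SupplierG: 270.40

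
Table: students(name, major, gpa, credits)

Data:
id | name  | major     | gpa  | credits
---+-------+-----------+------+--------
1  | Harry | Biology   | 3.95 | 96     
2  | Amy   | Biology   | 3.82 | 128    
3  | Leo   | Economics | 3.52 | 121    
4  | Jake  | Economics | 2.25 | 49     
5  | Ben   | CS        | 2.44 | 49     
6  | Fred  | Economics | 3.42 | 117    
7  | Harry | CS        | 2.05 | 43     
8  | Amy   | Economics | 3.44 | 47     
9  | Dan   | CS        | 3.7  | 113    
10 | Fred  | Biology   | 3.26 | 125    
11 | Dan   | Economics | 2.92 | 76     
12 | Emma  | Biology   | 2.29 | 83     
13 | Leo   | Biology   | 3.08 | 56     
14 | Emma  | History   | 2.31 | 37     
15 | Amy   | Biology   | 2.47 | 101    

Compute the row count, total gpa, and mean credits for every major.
SELECT major,
       COUNT(*) as cnt,
       SUM(gpa) as total_gpa,
       AVG(credits) as avg_credits
FROM students
GROUP BY major

Result:
  Biology: 6 records, 18.87 total gpa, 98.17 avg credits
  CS: 3 records, 8.19 total gpa, 68.33 avg credits
  Economics: 5 records, 15.55 total gpa, 82.00 avg credits
  History: 1 records, 2.31 total gpa, 37.00 avg credits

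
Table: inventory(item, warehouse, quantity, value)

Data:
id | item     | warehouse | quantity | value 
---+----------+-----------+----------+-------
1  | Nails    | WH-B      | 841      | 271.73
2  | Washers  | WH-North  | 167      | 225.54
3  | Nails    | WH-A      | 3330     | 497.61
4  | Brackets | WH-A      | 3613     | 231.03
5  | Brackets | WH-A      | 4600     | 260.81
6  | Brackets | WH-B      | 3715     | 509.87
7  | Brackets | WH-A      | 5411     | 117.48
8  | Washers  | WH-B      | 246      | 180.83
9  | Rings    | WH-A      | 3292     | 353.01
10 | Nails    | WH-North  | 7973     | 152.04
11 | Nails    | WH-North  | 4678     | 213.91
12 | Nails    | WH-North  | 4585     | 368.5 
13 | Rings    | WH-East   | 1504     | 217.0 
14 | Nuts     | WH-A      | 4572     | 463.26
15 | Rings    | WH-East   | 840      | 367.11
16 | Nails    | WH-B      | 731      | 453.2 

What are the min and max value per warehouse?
SELECT warehouse, MIN(value), MAX(value)
FROM inventory
GROUP BY warehouse

Result:
  WH-A: min=117.48, max=497.61
  WH-B: min=180.83, max=509.87
  WH-East: min=217.00, max=367.11
  WH-North: min=152.04, max=368.50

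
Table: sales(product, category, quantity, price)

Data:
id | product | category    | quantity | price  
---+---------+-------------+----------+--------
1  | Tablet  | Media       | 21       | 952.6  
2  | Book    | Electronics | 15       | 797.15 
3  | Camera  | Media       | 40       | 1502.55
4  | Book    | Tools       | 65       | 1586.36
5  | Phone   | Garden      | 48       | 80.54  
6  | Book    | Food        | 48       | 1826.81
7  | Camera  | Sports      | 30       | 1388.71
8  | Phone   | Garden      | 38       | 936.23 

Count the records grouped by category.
SELECT category, COUNT(*) as count
FROM sales
GROUP BY category

Result:
  Electronics: 1
  Food: 1
  Garden: 2
  Media: 2
  Sports: 1
  Tools: 1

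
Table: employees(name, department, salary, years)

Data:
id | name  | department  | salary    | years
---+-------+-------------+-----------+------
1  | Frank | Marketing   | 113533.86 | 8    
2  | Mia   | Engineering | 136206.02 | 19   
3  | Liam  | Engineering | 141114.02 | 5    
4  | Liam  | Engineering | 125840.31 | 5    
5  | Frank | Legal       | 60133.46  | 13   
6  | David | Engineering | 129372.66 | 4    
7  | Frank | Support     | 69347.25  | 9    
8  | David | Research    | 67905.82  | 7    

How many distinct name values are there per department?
SELECT department, COUNT(DISTINCT name)
FROM employees
GROUP BY department

Result:
  Engineering: 3 distinct
  Legal: 1 distinct
  Marketing: 1 distinct
  Research: 1 distinct
  Support: 1 distinct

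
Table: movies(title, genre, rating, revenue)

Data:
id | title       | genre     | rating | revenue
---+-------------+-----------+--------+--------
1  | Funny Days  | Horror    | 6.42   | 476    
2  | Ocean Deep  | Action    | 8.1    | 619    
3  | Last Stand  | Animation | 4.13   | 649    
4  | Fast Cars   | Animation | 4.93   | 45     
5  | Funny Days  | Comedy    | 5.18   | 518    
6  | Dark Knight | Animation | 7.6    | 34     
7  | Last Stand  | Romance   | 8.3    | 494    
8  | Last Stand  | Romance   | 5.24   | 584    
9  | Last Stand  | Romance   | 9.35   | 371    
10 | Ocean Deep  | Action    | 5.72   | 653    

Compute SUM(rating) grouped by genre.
SELECT genre, SUM(rating) as result
FROM movies
GROUP BY genre

Result:
  Action: 13.82
  Animation: 16.66
  Comedy: 5.18
  Horror: 6.42
  Romance: 22.89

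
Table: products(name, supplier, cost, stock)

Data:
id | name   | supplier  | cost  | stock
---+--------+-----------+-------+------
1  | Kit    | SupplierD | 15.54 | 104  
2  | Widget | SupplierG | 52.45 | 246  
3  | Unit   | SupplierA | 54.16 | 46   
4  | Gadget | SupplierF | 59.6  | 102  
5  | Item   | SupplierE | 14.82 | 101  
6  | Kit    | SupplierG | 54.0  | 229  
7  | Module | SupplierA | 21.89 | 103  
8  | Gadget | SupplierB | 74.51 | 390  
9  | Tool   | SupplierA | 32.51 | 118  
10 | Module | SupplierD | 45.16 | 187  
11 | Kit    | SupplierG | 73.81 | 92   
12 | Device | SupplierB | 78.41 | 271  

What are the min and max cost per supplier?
SELECT supplier, MIN(cost), MAX(cost)
FROM products
GROUP BY supplier

Result:
  SupplierA: min=21.89, max=54.16
  SupplierB: min=74.51, max=78.41
  SupplierD: min=15.54, max=45.16
  SupplierE: min=14.82, max=14.82
  SupplierF: min=59.60, max=59.60
  SupplierG: min=52.45, max=73.81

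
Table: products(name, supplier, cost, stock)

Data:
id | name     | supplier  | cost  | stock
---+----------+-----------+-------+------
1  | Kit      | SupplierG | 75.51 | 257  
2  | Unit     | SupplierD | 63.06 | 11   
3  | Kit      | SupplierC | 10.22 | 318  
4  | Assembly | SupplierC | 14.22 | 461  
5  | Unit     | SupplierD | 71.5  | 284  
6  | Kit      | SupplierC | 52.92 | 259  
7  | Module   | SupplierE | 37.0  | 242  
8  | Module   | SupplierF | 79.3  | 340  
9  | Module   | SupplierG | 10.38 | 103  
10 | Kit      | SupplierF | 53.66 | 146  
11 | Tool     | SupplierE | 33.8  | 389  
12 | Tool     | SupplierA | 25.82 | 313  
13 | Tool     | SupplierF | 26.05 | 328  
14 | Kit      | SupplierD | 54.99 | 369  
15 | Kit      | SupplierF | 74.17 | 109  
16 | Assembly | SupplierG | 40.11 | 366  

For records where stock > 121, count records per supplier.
SELECT supplier, COUNT(*)
FROM products
WHERE stock > 121
GROUP BY supplier

Note: WHERE filters rows before grouping.

Result:
  SupplierA: 1
  SupplierC: 3
  SupplierD: 2
  SupplierE: 2
  SupplierF: 3
  SupplierG: 2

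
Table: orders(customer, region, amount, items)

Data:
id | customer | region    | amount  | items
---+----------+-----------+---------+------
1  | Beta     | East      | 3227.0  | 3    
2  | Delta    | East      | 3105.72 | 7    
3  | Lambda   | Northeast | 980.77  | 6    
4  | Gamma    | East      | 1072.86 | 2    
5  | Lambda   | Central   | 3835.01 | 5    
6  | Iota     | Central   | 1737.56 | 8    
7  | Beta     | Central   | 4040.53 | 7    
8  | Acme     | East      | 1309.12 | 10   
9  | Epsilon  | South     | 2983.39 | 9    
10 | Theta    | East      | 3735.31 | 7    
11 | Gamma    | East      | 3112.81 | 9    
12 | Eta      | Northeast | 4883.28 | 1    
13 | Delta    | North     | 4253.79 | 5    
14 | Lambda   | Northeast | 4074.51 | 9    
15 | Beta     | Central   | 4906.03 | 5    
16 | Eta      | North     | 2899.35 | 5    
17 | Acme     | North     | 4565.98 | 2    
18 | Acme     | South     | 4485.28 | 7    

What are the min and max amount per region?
SELECT region, MIN(amount), MAX(amount)
FROM orders
GROUP BY region

Result:
  Central: min=1737.56, max=4906.03
  East: min=1072.86, max=3735.31
  North: min=2899.35, max=4565.98
  Northeast: min=980.77, max=4883.28
  South: min=2983.39, max=4485.28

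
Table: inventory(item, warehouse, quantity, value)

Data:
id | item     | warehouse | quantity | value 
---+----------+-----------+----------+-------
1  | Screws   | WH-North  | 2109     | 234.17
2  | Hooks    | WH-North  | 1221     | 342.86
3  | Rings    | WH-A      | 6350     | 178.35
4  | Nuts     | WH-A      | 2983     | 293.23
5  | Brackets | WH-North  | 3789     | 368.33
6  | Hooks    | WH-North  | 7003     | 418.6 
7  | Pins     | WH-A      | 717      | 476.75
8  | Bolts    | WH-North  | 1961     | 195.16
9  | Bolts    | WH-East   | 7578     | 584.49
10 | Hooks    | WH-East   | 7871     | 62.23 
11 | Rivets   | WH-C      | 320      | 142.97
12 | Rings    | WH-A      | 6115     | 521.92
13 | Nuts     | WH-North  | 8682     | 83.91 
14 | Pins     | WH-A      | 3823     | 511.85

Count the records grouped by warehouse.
SELECT warehouse, COUNT(*) as count
FROM inventory
GROUP BY warehouse

Result:
  WH-A: 5
  WH-C: 1
  WH-East: 2
  WH-North: 6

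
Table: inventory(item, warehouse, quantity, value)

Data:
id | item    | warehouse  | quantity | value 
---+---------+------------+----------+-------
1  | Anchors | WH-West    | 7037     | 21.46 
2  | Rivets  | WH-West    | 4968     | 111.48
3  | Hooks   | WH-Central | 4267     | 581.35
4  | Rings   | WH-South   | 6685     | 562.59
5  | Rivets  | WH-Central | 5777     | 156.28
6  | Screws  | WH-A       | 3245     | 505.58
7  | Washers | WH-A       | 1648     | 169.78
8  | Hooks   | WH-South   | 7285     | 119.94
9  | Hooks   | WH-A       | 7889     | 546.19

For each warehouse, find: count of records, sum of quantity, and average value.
SELECT warehouse,
       COUNT(*) as cnt,
       SUM(quantity) as total_quantity,
       AVG(value) as avg_value
FROM inventory
GROUP BY warehouse

Result:
  WH-A: 3 records, 12782 total quantity, 407.18 avg value
  WH-Central: 2 records, 10044 total quantity, 368.82 avg value
  WH-South: 2 records, 13970 total quantity, 341.27 avg value
  WH-West: 2 records, 12005 total quantity, 66.47 avg value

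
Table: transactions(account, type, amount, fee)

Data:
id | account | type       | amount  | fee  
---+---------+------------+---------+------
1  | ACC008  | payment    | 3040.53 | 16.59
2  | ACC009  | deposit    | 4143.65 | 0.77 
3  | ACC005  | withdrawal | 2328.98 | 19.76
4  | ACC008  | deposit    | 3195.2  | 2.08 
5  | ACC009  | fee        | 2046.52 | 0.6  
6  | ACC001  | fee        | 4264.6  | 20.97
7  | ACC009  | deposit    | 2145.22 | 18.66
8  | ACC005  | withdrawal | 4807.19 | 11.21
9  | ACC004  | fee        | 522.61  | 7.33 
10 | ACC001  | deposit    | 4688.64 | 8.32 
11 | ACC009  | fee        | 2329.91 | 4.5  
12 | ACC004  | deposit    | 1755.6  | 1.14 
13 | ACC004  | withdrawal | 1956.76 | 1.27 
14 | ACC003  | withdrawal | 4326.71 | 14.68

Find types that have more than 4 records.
SELECT type, COUNT(*) as cnt
FROM transactions
GROUP BY type
HAVING COUNT(*) > 4

Result:
  deposit: 5

Note: HAVING filters groups after aggregation, WHERE filters rows before.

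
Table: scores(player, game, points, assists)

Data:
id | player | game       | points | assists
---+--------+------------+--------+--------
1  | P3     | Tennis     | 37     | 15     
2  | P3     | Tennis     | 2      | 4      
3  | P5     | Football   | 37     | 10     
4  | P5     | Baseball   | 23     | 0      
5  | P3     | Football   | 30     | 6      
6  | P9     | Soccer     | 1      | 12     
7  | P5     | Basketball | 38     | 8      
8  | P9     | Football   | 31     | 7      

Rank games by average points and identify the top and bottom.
SELECT game, AVG(points)
FROM scores
GROUP BY game
ORDER BY AVG(points)

All groups:
  Soccer: 1.00
  Tennis: 19.50
  Baseball: 23.00
  Football: 32.67
  Basketball: 38.00

Highest: Basketball (38.00)
Lowest: Soccer (1.00)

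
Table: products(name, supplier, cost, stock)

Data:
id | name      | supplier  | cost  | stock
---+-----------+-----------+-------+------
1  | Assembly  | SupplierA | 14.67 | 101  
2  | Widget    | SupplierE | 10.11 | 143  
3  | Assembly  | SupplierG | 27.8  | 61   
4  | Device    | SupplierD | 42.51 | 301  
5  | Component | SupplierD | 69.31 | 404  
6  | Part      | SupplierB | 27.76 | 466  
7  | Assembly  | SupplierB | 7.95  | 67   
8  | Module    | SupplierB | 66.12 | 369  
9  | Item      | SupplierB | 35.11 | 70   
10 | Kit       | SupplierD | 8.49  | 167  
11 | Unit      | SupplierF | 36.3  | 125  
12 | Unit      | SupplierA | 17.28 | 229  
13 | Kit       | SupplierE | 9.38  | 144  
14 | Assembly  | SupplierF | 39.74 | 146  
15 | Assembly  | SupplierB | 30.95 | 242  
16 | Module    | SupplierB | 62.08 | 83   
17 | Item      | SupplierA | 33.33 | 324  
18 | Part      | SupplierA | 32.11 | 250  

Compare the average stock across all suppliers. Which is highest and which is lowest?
SELECT supplier, AVG(stock)
FROM products
GROUP BY supplier
ORDER BY AVG(stock)

All groups:
  SupplierG: 61.00
  SupplierF: 135.50
  SupplierE: 143.50
  SupplierB: 216.17
  SupplierA: 226.00
  SupplierD: 290.67

Highest: SupplierD (290.67)
Lowest: SupplierG (61.00)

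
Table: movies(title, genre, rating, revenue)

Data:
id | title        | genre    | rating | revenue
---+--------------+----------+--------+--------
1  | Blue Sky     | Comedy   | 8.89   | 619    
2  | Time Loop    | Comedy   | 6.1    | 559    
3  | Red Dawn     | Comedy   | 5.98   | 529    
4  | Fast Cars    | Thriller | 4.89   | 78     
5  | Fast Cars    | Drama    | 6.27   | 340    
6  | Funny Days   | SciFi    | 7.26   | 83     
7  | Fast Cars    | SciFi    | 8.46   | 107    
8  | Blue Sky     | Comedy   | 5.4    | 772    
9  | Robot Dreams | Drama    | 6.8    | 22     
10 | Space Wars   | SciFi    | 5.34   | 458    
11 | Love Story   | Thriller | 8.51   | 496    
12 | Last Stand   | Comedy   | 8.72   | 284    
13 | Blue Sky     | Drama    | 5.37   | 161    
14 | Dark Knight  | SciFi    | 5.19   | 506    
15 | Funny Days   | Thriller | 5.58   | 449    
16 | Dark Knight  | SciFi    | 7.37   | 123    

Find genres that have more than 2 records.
SELECT genre, COUNT(*) as cnt
FROM movies
GROUP BY genre
HAVING COUNT(*) > 2

Result:
  Comedy: 5
  Drama: 3
  SciFi: 5
  Thriller: 3

Note: HAVING filters groups after aggregation, WHERE filters rows before.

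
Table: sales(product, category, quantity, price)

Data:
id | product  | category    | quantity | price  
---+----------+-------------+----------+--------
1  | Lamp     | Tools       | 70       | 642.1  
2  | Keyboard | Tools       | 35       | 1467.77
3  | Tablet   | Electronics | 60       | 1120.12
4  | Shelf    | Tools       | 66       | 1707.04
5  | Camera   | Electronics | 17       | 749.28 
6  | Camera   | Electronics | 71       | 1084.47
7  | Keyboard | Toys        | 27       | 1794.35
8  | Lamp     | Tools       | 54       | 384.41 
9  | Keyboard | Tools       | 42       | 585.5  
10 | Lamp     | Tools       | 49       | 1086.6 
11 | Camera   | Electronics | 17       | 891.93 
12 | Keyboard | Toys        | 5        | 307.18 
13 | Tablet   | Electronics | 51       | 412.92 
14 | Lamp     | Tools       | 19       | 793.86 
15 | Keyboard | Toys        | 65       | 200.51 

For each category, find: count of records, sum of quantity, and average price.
SELECT category,
       COUNT(*) as cnt,
       SUM(quantity) as total_quantity,
       AVG(price) as avg_price
FROM sales
GROUP BY category

Result:
  Electronics: 5 records, 216 total quantity, 851.74 avg price
  Tools: 7 records, 335 total quantity, 952.47 avg price
  Toys: 3 records, 97 total quantity, 767.35 avg price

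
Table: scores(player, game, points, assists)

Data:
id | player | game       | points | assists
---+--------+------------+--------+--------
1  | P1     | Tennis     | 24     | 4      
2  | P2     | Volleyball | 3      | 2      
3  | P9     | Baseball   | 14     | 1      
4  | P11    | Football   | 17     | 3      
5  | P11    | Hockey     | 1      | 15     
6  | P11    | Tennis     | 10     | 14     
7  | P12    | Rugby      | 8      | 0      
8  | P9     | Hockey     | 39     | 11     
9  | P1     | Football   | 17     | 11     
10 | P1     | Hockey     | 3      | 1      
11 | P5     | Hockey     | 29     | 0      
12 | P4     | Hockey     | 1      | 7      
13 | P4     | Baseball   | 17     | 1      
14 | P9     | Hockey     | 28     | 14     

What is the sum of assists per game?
SELECT game, SUM(assists) as result
FROM scores
GROUP BY game

Result:
  Baseball: 2
  Football: 14
  Hockey: 48
  Rugby: 0
  Tennis: 18
  Volleyball: 2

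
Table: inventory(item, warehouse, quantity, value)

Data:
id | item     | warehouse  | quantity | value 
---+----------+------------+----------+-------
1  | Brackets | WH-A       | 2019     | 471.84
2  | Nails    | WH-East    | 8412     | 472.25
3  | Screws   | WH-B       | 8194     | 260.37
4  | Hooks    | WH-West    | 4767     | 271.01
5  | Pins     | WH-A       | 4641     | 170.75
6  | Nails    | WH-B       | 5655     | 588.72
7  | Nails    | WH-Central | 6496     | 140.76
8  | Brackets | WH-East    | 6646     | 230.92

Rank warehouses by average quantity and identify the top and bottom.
SELECT warehouse, AVG(quantity)
FROM inventory
GROUP BY warehouse
ORDER BY AVG(quantity)

All groups:
  WH-A: 3330.00
  WH-West: 4767.00
  WH-Central: 6496.00
  WH-B: 6924.50
  WH-East: 7529.00

Highest: WH-East (7529.00)
Lowest: WH-A (3330.00)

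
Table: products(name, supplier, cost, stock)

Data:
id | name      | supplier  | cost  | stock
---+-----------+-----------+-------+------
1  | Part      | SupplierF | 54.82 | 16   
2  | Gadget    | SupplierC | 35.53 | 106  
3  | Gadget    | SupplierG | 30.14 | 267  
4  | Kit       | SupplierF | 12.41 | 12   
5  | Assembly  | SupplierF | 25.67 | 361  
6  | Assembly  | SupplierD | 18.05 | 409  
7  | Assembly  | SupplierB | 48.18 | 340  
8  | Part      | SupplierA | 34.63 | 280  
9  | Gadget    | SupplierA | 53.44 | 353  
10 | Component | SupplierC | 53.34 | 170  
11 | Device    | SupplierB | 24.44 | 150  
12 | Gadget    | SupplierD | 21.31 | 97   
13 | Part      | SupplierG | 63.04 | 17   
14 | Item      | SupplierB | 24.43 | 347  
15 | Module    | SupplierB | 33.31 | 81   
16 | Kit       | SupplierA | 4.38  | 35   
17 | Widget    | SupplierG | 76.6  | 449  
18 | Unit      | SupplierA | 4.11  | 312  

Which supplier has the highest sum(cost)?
SELECT supplier, SUM(cost) as val
FROM products
GROUP BY supplier
ORDER BY val DESC
LIMIT 1

Result: SupplierG with sum(cost) = 169.78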